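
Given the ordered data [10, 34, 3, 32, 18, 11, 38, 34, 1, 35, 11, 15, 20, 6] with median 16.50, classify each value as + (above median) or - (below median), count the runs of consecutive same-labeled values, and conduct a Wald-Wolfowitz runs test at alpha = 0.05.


Step 1: Compute median = 16.50; label A = above, B = below.
Labels in order: BABAABAABABBAB  (n_A = 7, n_B = 7)
Step 2: Count runs R = 11.
Step 3: Under H0 (random ordering), E[R] = 2*n_A*n_B/(n_A+n_B) + 1 = 2*7*7/14 + 1 = 8.0000.
        Var[R] = 2*n_A*n_B*(2*n_A*n_B - n_A - n_B) / ((n_A+n_B)^2 * (n_A+n_B-1)) = 8232/2548 = 3.2308.
        SD[R] = 1.7974.
Step 4: Continuity-corrected z = (R - 0.5 - E[R]) / SD[R] = (11 - 0.5 - 8.0000) / 1.7974 = 1.3909.
Step 5: Two-sided p-value via normal approximation = 2*(1 - Phi(|z|)) = 0.164264.
Step 6: alpha = 0.05. fail to reject H0.

R = 11, z = 1.3909, p = 0.164264, fail to reject H0.


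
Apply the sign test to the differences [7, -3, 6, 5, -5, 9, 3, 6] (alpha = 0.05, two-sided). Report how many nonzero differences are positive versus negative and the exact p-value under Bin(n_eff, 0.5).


Step 1: Discard zero differences. Original n = 8; n_eff = number of nonzero differences = 8.
Nonzero differences (with sign): +7, -3, +6, +5, -5, +9, +3, +6
Step 2: Count signs: positive = 6, negative = 2.
Step 3: Under H0: P(positive) = 0.5, so the number of positives S ~ Bin(8, 0.5).
Step 4: Two-sided exact p-value = sum of Bin(8,0.5) probabilities at or below the observed probability = 0.289062.
Step 5: alpha = 0.05. fail to reject H0.

n_eff = 8, pos = 6, neg = 2, p = 0.289062, fail to reject H0.


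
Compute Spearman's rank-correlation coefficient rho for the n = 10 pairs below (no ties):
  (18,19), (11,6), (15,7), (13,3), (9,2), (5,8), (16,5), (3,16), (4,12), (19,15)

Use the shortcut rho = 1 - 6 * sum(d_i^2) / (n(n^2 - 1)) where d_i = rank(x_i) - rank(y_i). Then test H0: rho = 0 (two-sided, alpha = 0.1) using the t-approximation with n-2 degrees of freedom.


Step 1: Rank x and y separately (midranks; no ties here).
rank(x): 18->9, 11->5, 15->7, 13->6, 9->4, 5->3, 16->8, 3->1, 4->2, 19->10
rank(y): 19->10, 6->4, 7->5, 3->2, 2->1, 8->6, 5->3, 16->9, 12->7, 15->8
Step 2: d_i = R_x(i) - R_y(i); compute d_i^2.
  (9-10)^2=1, (5-4)^2=1, (7-5)^2=4, (6-2)^2=16, (4-1)^2=9, (3-6)^2=9, (8-3)^2=25, (1-9)^2=64, (2-7)^2=25, (10-8)^2=4
sum(d^2) = 158.
Step 3: rho = 1 - 6*158 / (10*(10^2 - 1)) = 1 - 948/990 = 0.042424.
Step 4: Under H0, t = rho * sqrt((n-2)/(1-rho^2)) = 0.1201 ~ t(8).
Step 5: Two-sided p-value from the t-distribution with 8 df = 0.907364.
Step 6: alpha = 0.1. fail to reject H0.

rho = 0.0424, p = 0.907364, fail to reject H0 at alpha = 0.1.


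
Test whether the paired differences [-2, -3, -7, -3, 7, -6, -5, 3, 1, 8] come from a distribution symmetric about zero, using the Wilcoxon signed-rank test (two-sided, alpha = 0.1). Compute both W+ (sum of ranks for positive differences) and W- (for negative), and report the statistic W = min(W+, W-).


Step 1: Drop any zero differences (none here) and take |d_i|.
|d| = [2, 3, 7, 3, 7, 6, 5, 3, 1, 8]
Step 2: Midrank |d_i| (ties get averaged ranks).
ranks: |2|->2, |3|->4, |7|->8.5, |3|->4, |7|->8.5, |6|->7, |5|->6, |3|->4, |1|->1, |8|->10
Step 3: Attach original signs; sum ranks with positive sign and with negative sign.
W+ = 8.5 + 4 + 1 + 10 = 23.5
W- = 2 + 4 + 8.5 + 4 + 7 + 6 = 31.5
(Check: W+ + W- = 55 should equal n(n+1)/2 = 55.)
Step 4: Test statistic W = min(W+, W-) = 23.5.
Step 5: Ties in |d|, so use the tie-corrected normal approximation.
        E[W] = n(n+1)/4 = 10*11/4 = 27.5.
        Tie groups: |d|=3 (t=3), |d|=7 (t=2); sum(t^3 - t) = 30.
        Var[W] = n(n+1)(2n+1)/24 - sum(t^3-t)/48 = 2310/24 - 30/48 = 95.625.
        z = (W - E[W]) / sqrt(Var[W]) = (23.5 - 27.5) / 9.7788 = -0.4090.
        Two-sided p = 2*Phi(z) = 0.682504.
Step 6: alpha = 0.1. fail to reject H0.

W+ = 23.5, W- = 31.5, W = min = 23.5, p = 0.682504, fail to reject H0.


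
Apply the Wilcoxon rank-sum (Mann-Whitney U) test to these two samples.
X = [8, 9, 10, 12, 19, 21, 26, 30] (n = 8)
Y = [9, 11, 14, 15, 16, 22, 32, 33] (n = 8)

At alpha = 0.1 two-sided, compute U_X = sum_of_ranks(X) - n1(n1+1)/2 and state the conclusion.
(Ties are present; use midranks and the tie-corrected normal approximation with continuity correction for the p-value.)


Step 1: Combine and sort all 16 observations; assign midranks.
sorted (value, group): (8,X), (9,X), (9,Y), (10,X), (11,Y), (12,X), (14,Y), (15,Y), (16,Y), (19,X), (21,X), (22,Y), (26,X), (30,X), (32,Y), (33,Y)
ranks: 8->1, 9->2.5, 9->2.5, 10->4, 11->5, 12->6, 14->7, 15->8, 16->9, 19->10, 21->11, 22->12, 26->13, 30->14, 32->15, 33->16
Step 2: Rank sum for X: R1 = 1 + 2.5 + 4 + 6 + 10 + 11 + 13 + 14 = 61.5.
Step 3: U_X = R1 - n1(n1+1)/2 = 61.5 - 8*9/2 = 61.5 - 36 = 25.5.
       U_Y = n1*n2 - U_X = 64 - 25.5 = 38.5.
Step 4: Ties are present, so use the tie-corrected normal approximation (with continuity correction) for the p-value.
Step 5: p-value = 0.528309; compare to alpha = 0.1. fail to reject H0.

U_X = 25.5, p = 0.528309, fail to reject H0 at alpha = 0.1.


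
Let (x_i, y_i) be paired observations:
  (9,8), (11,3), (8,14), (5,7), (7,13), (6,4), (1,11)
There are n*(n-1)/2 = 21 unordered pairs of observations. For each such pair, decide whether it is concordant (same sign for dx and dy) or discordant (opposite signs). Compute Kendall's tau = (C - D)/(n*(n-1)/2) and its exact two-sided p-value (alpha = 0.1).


Step 1: Enumerate the 21 unordered pairs (i,j) with i<j and classify each by sign(x_j-x_i) * sign(y_j-y_i).
  (1,2):dx=+2,dy=-5->D; (1,3):dx=-1,dy=+6->D; (1,4):dx=-4,dy=-1->C; (1,5):dx=-2,dy=+5->D
  (1,6):dx=-3,dy=-4->C; (1,7):dx=-8,dy=+3->D; (2,3):dx=-3,dy=+11->D; (2,4):dx=-6,dy=+4->D
  (2,5):dx=-4,dy=+10->D; (2,6):dx=-5,dy=+1->D; (2,7):dx=-10,dy=+8->D; (3,4):dx=-3,dy=-7->C
  (3,5):dx=-1,dy=-1->C; (3,6):dx=-2,dy=-10->C; (3,7):dx=-7,dy=-3->C; (4,5):dx=+2,dy=+6->C
  (4,6):dx=+1,dy=-3->D; (4,7):dx=-4,dy=+4->D; (5,6):dx=-1,dy=-9->C; (5,7):dx=-6,dy=-2->C
  (6,7):dx=-5,dy=+7->D
Step 2: C = 9, D = 12, total pairs = 21.
Step 3: tau = (C - D)/(n(n-1)/2) = (9 - 12)/21 = -0.142857.
Step 4: Exact two-sided p-value (enumerate n! = 5040 permutations of y under H0): p = 0.772619.
Step 5: alpha = 0.1. fail to reject H0.

tau_b = -0.1429 (C=9, D=12), p = 0.772619, fail to reject H0.


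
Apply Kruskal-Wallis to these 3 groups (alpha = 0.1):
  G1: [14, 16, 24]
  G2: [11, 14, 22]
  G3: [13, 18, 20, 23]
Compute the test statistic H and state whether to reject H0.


Step 1: Combine all N = 10 observations and assign midranks.
sorted (value, group, rank): (11,G2,1), (13,G3,2), (14,G1,3.5), (14,G2,3.5), (16,G1,5), (18,G3,6), (20,G3,7), (22,G2,8), (23,G3,9), (24,G1,10)
Step 2: Sum ranks within each group.
R_1 = 18.5 (n_1 = 3)
R_2 = 12.5 (n_2 = 3)
R_3 = 24 (n_3 = 4)
Step 3: H = 12/(N(N+1)) * sum(R_i^2/n_i) - 3(N+1)
     = 12/(10*11) * (18.5^2/3 + 12.5^2/3 + 24^2/4) - 3*11
     = 0.109091 * 310.167 - 33
     = 0.836364.
Step 4: Ties present; correction factor C = 1 - 6/(10^3 - 10) = 0.993939. Corrected H = 0.836364 / 0.993939 = 0.841463.
Step 5: Under H0, H ~ chi^2(2); p-value = 0.656566.
Step 6: alpha = 0.1. fail to reject H0.

H = 0.8415, df = 2, p = 0.656566, fail to reject H0.


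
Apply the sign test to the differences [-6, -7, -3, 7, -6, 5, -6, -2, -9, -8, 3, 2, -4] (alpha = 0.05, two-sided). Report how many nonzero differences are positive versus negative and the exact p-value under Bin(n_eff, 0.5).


Step 1: Discard zero differences. Original n = 13; n_eff = number of nonzero differences = 13.
Nonzero differences (with sign): -6, -7, -3, +7, -6, +5, -6, -2, -9, -8, +3, +2, -4
Step 2: Count signs: positive = 4, negative = 9.
Step 3: Under H0: P(positive) = 0.5, so the number of positives S ~ Bin(13, 0.5).
Step 4: Two-sided exact p-value = sum of Bin(13,0.5) probabilities at or below the observed probability = 0.266846.
Step 5: alpha = 0.05. fail to reject H0.

n_eff = 13, pos = 4, neg = 9, p = 0.266846, fail to reject H0.


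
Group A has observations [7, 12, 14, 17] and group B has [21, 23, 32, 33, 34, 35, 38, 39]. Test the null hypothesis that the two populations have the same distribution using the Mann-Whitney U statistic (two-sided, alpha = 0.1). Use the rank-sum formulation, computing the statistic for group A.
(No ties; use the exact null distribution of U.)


Step 1: Combine and sort all 12 observations; assign midranks.
sorted (value, group): (7,X), (12,X), (14,X), (17,X), (21,Y), (23,Y), (32,Y), (33,Y), (34,Y), (35,Y), (38,Y), (39,Y)
ranks: 7->1, 12->2, 14->3, 17->4, 21->5, 23->6, 32->7, 33->8, 34->9, 35->10, 38->11, 39->12
Step 2: Rank sum for X: R1 = 1 + 2 + 3 + 4 = 10.
Step 3: U_X = R1 - n1(n1+1)/2 = 10 - 4*5/2 = 10 - 10 = 0.
       U_Y = n1*n2 - U_X = 32 - 0 = 32.
Step 4: No ties, so the exact null distribution of U (based on enumerating the C(12,4) = 495 equally likely rank assignments) gives the two-sided p-value.
Step 5: p-value = 0.004040; compare to alpha = 0.1. reject H0.

U_X = 0, p = 0.004040, reject H0 at alpha = 0.1.


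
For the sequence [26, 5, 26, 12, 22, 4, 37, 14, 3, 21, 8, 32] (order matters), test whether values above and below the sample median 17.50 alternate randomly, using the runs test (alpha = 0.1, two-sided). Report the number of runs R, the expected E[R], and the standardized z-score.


Step 1: Compute median = 17.50; label A = above, B = below.
Labels in order: ABABABABBABA  (n_A = 6, n_B = 6)
Step 2: Count runs R = 11.
Step 3: Under H0 (random ordering), E[R] = 2*n_A*n_B/(n_A+n_B) + 1 = 2*6*6/12 + 1 = 7.0000.
        Var[R] = 2*n_A*n_B*(2*n_A*n_B - n_A - n_B) / ((n_A+n_B)^2 * (n_A+n_B-1)) = 4320/1584 = 2.7273.
        SD[R] = 1.6514.
Step 4: Continuity-corrected z = (R - 0.5 - E[R]) / SD[R] = (11 - 0.5 - 7.0000) / 1.6514 = 2.1194.
Step 5: Two-sided p-value via normal approximation = 2*(1 - Phi(|z|)) = 0.034060.
Step 6: alpha = 0.1. reject H0.

R = 11, z = 2.1194, p = 0.034060, reject H0.


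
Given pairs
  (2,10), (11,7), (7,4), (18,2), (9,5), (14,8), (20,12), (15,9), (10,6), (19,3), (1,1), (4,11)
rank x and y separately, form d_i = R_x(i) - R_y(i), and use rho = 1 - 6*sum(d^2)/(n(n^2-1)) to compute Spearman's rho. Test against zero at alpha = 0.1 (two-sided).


Step 1: Rank x and y separately (midranks; no ties here).
rank(x): 2->2, 11->7, 7->4, 18->10, 9->5, 14->8, 20->12, 15->9, 10->6, 19->11, 1->1, 4->3
rank(y): 10->10, 7->7, 4->4, 2->2, 5->5, 8->8, 12->12, 9->9, 6->6, 3->3, 1->1, 11->11
Step 2: d_i = R_x(i) - R_y(i); compute d_i^2.
  (2-10)^2=64, (7-7)^2=0, (4-4)^2=0, (10-2)^2=64, (5-5)^2=0, (8-8)^2=0, (12-12)^2=0, (9-9)^2=0, (6-6)^2=0, (11-3)^2=64, (1-1)^2=0, (3-11)^2=64
sum(d^2) = 256.
Step 3: rho = 1 - 6*256 / (12*(12^2 - 1)) = 1 - 1536/1716 = 0.104895.
Step 4: Under H0, t = rho * sqrt((n-2)/(1-rho^2)) = 0.3335 ~ t(10).
Step 5: Two-sided p-value from the t-distribution with 10 df = 0.745609.
Step 6: alpha = 0.1. fail to reject H0.

rho = 0.1049, p = 0.745609, fail to reject H0 at alpha = 0.1.


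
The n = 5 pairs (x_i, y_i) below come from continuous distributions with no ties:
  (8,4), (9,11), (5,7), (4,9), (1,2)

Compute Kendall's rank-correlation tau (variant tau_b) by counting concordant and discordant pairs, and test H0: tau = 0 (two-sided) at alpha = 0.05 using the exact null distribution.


Step 1: Enumerate the 10 unordered pairs (i,j) with i<j and classify each by sign(x_j-x_i) * sign(y_j-y_i).
  (1,2):dx=+1,dy=+7->C; (1,3):dx=-3,dy=+3->D; (1,4):dx=-4,dy=+5->D; (1,5):dx=-7,dy=-2->C
  (2,3):dx=-4,dy=-4->C; (2,4):dx=-5,dy=-2->C; (2,5):dx=-8,dy=-9->C; (3,4):dx=-1,dy=+2->D
  (3,5):dx=-4,dy=-5->C; (4,5):dx=-3,dy=-7->C
Step 2: C = 7, D = 3, total pairs = 10.
Step 3: tau = (C - D)/(n(n-1)/2) = (7 - 3)/10 = 0.400000.
Step 4: Exact two-sided p-value (enumerate n! = 120 permutations of y under H0): p = 0.483333.
Step 5: alpha = 0.05. fail to reject H0.

tau_b = 0.4000 (C=7, D=3), p = 0.483333, fail to reject H0.


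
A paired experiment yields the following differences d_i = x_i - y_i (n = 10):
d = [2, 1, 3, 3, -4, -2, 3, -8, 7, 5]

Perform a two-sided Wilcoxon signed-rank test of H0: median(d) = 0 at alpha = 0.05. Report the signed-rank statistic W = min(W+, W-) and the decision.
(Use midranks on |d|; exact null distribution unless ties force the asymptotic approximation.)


Step 1: Drop any zero differences (none here) and take |d_i|.
|d| = [2, 1, 3, 3, 4, 2, 3, 8, 7, 5]
Step 2: Midrank |d_i| (ties get averaged ranks).
ranks: |2|->2.5, |1|->1, |3|->5, |3|->5, |4|->7, |2|->2.5, |3|->5, |8|->10, |7|->9, |5|->8
Step 3: Attach original signs; sum ranks with positive sign and with negative sign.
W+ = 2.5 + 1 + 5 + 5 + 5 + 9 + 8 = 35.5
W- = 7 + 2.5 + 10 = 19.5
(Check: W+ + W- = 55 should equal n(n+1)/2 = 55.)
Step 4: Test statistic W = min(W+, W-) = 19.5.
Step 5: Ties in |d|, so use the tie-corrected normal approximation.
        E[W] = n(n+1)/4 = 10*11/4 = 27.5.
        Tie groups: |d|=2 (t=2), |d|=3 (t=3); sum(t^3 - t) = 30.
        Var[W] = n(n+1)(2n+1)/24 - sum(t^3-t)/48 = 2310/24 - 30/48 = 95.625.
        z = (W - E[W]) / sqrt(Var[W]) = (19.5 - 27.5) / 9.7788 = -0.8181.
        Two-sided p = 2*Phi(z) = 0.413302.
Step 6: alpha = 0.05. fail to reject H0.

W+ = 35.5, W- = 19.5, W = min = 19.5, p = 0.413302, fail to reject H0.


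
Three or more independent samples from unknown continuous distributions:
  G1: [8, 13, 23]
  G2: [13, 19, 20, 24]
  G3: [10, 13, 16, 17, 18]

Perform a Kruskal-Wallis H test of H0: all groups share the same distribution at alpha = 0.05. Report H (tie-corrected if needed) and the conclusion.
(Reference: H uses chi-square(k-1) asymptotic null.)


Step 1: Combine all N = 12 observations and assign midranks.
sorted (value, group, rank): (8,G1,1), (10,G3,2), (13,G1,4), (13,G2,4), (13,G3,4), (16,G3,6), (17,G3,7), (18,G3,8), (19,G2,9), (20,G2,10), (23,G1,11), (24,G2,12)
Step 2: Sum ranks within each group.
R_1 = 16 (n_1 = 3)
R_2 = 35 (n_2 = 4)
R_3 = 27 (n_3 = 5)
Step 3: H = 12/(N(N+1)) * sum(R_i^2/n_i) - 3(N+1)
     = 12/(12*13) * (16^2/3 + 35^2/4 + 27^2/5) - 3*13
     = 0.076923 * 537.383 - 39
     = 2.337179.
Step 4: Ties present; correction factor C = 1 - 24/(12^3 - 12) = 0.986014. Corrected H = 2.337179 / 0.986014 = 2.370331.
Step 5: Under H0, H ~ chi^2(2); p-value = 0.305696.
Step 6: alpha = 0.05. fail to reject H0.

H = 2.3703, df = 2, p = 0.305696, fail to reject H0.


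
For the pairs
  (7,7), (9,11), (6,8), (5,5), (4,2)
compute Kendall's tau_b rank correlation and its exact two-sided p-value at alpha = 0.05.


Step 1: Enumerate the 10 unordered pairs (i,j) with i<j and classify each by sign(x_j-x_i) * sign(y_j-y_i).
  (1,2):dx=+2,dy=+4->C; (1,3):dx=-1,dy=+1->D; (1,4):dx=-2,dy=-2->C; (1,5):dx=-3,dy=-5->C
  (2,3):dx=-3,dy=-3->C; (2,4):dx=-4,dy=-6->C; (2,5):dx=-5,dy=-9->C; (3,4):dx=-1,dy=-3->C
  (3,5):dx=-2,dy=-6->C; (4,5):dx=-1,dy=-3->C
Step 2: C = 9, D = 1, total pairs = 10.
Step 3: tau = (C - D)/(n(n-1)/2) = (9 - 1)/10 = 0.800000.
Step 4: Exact two-sided p-value (enumerate n! = 120 permutations of y under H0): p = 0.083333.
Step 5: alpha = 0.05. fail to reject H0.

tau_b = 0.8000 (C=9, D=1), p = 0.083333, fail to reject H0.


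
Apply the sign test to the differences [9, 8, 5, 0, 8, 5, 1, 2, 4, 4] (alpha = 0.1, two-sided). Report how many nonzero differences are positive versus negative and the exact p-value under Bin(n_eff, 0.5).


Step 1: Discard zero differences. Original n = 10; n_eff = number of nonzero differences = 9.
Nonzero differences (with sign): +9, +8, +5, +8, +5, +1, +2, +4, +4
Step 2: Count signs: positive = 9, negative = 0.
Step 3: Under H0: P(positive) = 0.5, so the number of positives S ~ Bin(9, 0.5).
Step 4: Two-sided exact p-value = sum of Bin(9,0.5) probabilities at or below the observed probability = 0.003906.
Step 5: alpha = 0.1. reject H0.

n_eff = 9, pos = 9, neg = 0, p = 0.003906, reject H0.


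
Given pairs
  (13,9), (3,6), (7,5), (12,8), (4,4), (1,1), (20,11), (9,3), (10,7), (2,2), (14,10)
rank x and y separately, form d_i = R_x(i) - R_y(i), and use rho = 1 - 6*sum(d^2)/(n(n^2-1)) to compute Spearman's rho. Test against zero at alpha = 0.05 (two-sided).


Step 1: Rank x and y separately (midranks; no ties here).
rank(x): 13->9, 3->3, 7->5, 12->8, 4->4, 1->1, 20->11, 9->6, 10->7, 2->2, 14->10
rank(y): 9->9, 6->6, 5->5, 8->8, 4->4, 1->1, 11->11, 3->3, 7->7, 2->2, 10->10
Step 2: d_i = R_x(i) - R_y(i); compute d_i^2.
  (9-9)^2=0, (3-6)^2=9, (5-5)^2=0, (8-8)^2=0, (4-4)^2=0, (1-1)^2=0, (11-11)^2=0, (6-3)^2=9, (7-7)^2=0, (2-2)^2=0, (10-10)^2=0
sum(d^2) = 18.
Step 3: rho = 1 - 6*18 / (11*(11^2 - 1)) = 1 - 108/1320 = 0.918182.
Step 4: Under H0, t = rho * sqrt((n-2)/(1-rho^2)) = 6.9531 ~ t(9).
Step 5: Two-sided p-value from the t-distribution with 9 df = 0.000067.
Step 6: alpha = 0.05. reject H0.

rho = 0.9182, p = 0.000067, reject H0 at alpha = 0.05.


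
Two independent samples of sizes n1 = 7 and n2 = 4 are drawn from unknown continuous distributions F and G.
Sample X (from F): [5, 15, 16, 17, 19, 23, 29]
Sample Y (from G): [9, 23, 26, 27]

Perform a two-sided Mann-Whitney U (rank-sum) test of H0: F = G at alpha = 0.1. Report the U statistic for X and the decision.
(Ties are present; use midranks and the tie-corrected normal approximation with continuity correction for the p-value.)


Step 1: Combine and sort all 11 observations; assign midranks.
sorted (value, group): (5,X), (9,Y), (15,X), (16,X), (17,X), (19,X), (23,X), (23,Y), (26,Y), (27,Y), (29,X)
ranks: 5->1, 9->2, 15->3, 16->4, 17->5, 19->6, 23->7.5, 23->7.5, 26->9, 27->10, 29->11
Step 2: Rank sum for X: R1 = 1 + 3 + 4 + 5 + 6 + 7.5 + 11 = 37.5.
Step 3: U_X = R1 - n1(n1+1)/2 = 37.5 - 7*8/2 = 37.5 - 28 = 9.5.
       U_Y = n1*n2 - U_X = 28 - 9.5 = 18.5.
Step 4: Ties are present, so use the tie-corrected normal approximation (with continuity correction) for the p-value.
Step 5: p-value = 0.448659; compare to alpha = 0.1. fail to reject H0.

U_X = 9.5, p = 0.448659, fail to reject H0 at alpha = 0.1.


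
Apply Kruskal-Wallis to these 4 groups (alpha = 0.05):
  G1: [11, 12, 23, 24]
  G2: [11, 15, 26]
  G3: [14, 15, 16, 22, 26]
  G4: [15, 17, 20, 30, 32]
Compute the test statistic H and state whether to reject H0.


Step 1: Combine all N = 17 observations and assign midranks.
sorted (value, group, rank): (11,G1,1.5), (11,G2,1.5), (12,G1,3), (14,G3,4), (15,G2,6), (15,G3,6), (15,G4,6), (16,G3,8), (17,G4,9), (20,G4,10), (22,G3,11), (23,G1,12), (24,G1,13), (26,G2,14.5), (26,G3,14.5), (30,G4,16), (32,G4,17)
Step 2: Sum ranks within each group.
R_1 = 29.5 (n_1 = 4)
R_2 = 22 (n_2 = 3)
R_3 = 43.5 (n_3 = 5)
R_4 = 58 (n_4 = 5)
Step 3: H = 12/(N(N+1)) * sum(R_i^2/n_i) - 3(N+1)
     = 12/(17*18) * (29.5^2/4 + 22^2/3 + 43.5^2/5 + 58^2/5) - 3*18
     = 0.039216 * 1430.15 - 54
     = 2.084150.
Step 4: Ties present; correction factor C = 1 - 36/(17^3 - 17) = 0.992647. Corrected H = 2.084150 / 0.992647 = 2.099588.
Step 5: Under H0, H ~ chi^2(3); p-value = 0.551996.
Step 6: alpha = 0.05. fail to reject H0.

H = 2.0996, df = 3, p = 0.551996, fail to reject H0.


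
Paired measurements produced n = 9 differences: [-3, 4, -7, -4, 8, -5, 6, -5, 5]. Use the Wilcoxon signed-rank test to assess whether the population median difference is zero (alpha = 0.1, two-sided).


Step 1: Drop any zero differences (none here) and take |d_i|.
|d| = [3, 4, 7, 4, 8, 5, 6, 5, 5]
Step 2: Midrank |d_i| (ties get averaged ranks).
ranks: |3|->1, |4|->2.5, |7|->8, |4|->2.5, |8|->9, |5|->5, |6|->7, |5|->5, |5|->5
Step 3: Attach original signs; sum ranks with positive sign and with negative sign.
W+ = 2.5 + 9 + 7 + 5 = 23.5
W- = 1 + 8 + 2.5 + 5 + 5 = 21.5
(Check: W+ + W- = 45 should equal n(n+1)/2 = 45.)
Step 4: Test statistic W = min(W+, W-) = 21.5.
Step 5: Ties in |d|, so use the tie-corrected normal approximation.
        E[W] = n(n+1)/4 = 9*10/4 = 22.5.
        Tie groups: |d|=4 (t=2), |d|=5 (t=3); sum(t^3 - t) = 30.
        Var[W] = n(n+1)(2n+1)/24 - sum(t^3-t)/48 = 1710/24 - 30/48 = 70.625.
        z = (W - E[W]) / sqrt(Var[W]) = (21.5 - 22.5) / 8.4039 = -0.1190.
        Two-sided p = 2*Phi(z) = 0.905281.
Step 6: alpha = 0.1. fail to reject H0.

W+ = 23.5, W- = 21.5, W = min = 21.5, p = 0.905281, fail to reject H0.


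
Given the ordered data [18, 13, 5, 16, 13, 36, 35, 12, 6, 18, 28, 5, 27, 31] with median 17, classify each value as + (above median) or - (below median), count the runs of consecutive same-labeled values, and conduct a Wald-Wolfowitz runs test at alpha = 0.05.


Step 1: Compute median = 17; label A = above, B = below.
Labels in order: ABBBBAABBAABAA  (n_A = 7, n_B = 7)
Step 2: Count runs R = 7.
Step 3: Under H0 (random ordering), E[R] = 2*n_A*n_B/(n_A+n_B) + 1 = 2*7*7/14 + 1 = 8.0000.
        Var[R] = 2*n_A*n_B*(2*n_A*n_B - n_A - n_B) / ((n_A+n_B)^2 * (n_A+n_B-1)) = 8232/2548 = 3.2308.
        SD[R] = 1.7974.
Step 4: Continuity-corrected z = (R + 0.5 - E[R]) / SD[R] = (7 + 0.5 - 8.0000) / 1.7974 = -0.2782.
Step 5: Two-sided p-value via normal approximation = 2*(1 - Phi(|z|)) = 0.780879.
Step 6: alpha = 0.05. fail to reject H0.

R = 7, z = -0.2782, p = 0.780879, fail to reject H0.


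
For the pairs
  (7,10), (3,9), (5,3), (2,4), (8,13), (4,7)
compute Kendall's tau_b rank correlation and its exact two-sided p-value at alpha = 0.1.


Step 1: Enumerate the 15 unordered pairs (i,j) with i<j and classify each by sign(x_j-x_i) * sign(y_j-y_i).
  (1,2):dx=-4,dy=-1->C; (1,3):dx=-2,dy=-7->C; (1,4):dx=-5,dy=-6->C; (1,5):dx=+1,dy=+3->C
  (1,6):dx=-3,dy=-3->C; (2,3):dx=+2,dy=-6->D; (2,4):dx=-1,dy=-5->C; (2,5):dx=+5,dy=+4->C
  (2,6):dx=+1,dy=-2->D; (3,4):dx=-3,dy=+1->D; (3,5):dx=+3,dy=+10->C; (3,6):dx=-1,dy=+4->D
  (4,5):dx=+6,dy=+9->C; (4,6):dx=+2,dy=+3->C; (5,6):dx=-4,dy=-6->C
Step 2: C = 11, D = 4, total pairs = 15.
Step 3: tau = (C - D)/(n(n-1)/2) = (11 - 4)/15 = 0.466667.
Step 4: Exact two-sided p-value (enumerate n! = 720 permutations of y under H0): p = 0.272222.
Step 5: alpha = 0.1. fail to reject H0.

tau_b = 0.4667 (C=11, D=4), p = 0.272222, fail to reject H0.


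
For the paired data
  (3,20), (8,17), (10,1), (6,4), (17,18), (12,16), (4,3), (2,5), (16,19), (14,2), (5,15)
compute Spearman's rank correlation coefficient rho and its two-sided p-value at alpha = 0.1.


Step 1: Rank x and y separately (midranks; no ties here).
rank(x): 3->2, 8->6, 10->7, 6->5, 17->11, 12->8, 4->3, 2->1, 16->10, 14->9, 5->4
rank(y): 20->11, 17->8, 1->1, 4->4, 18->9, 16->7, 3->3, 5->5, 19->10, 2->2, 15->6
Step 2: d_i = R_x(i) - R_y(i); compute d_i^2.
  (2-11)^2=81, (6-8)^2=4, (7-1)^2=36, (5-4)^2=1, (11-9)^2=4, (8-7)^2=1, (3-3)^2=0, (1-5)^2=16, (10-10)^2=0, (9-2)^2=49, (4-6)^2=4
sum(d^2) = 196.
Step 3: rho = 1 - 6*196 / (11*(11^2 - 1)) = 1 - 1176/1320 = 0.109091.
Step 4: Under H0, t = rho * sqrt((n-2)/(1-rho^2)) = 0.3292 ~ t(9).
Step 5: Two-sided p-value from the t-distribution with 9 df = 0.749509.
Step 6: alpha = 0.1. fail to reject H0.

rho = 0.1091, p = 0.749509, fail to reject H0 at alpha = 0.1.


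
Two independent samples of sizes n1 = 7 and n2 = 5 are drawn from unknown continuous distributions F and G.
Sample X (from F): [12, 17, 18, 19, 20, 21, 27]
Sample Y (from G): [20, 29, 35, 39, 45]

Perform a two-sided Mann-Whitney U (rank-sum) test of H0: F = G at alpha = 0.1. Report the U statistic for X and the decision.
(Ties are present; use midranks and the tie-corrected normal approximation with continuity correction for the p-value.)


Step 1: Combine and sort all 12 observations; assign midranks.
sorted (value, group): (12,X), (17,X), (18,X), (19,X), (20,X), (20,Y), (21,X), (27,X), (29,Y), (35,Y), (39,Y), (45,Y)
ranks: 12->1, 17->2, 18->3, 19->4, 20->5.5, 20->5.5, 21->7, 27->8, 29->9, 35->10, 39->11, 45->12
Step 2: Rank sum for X: R1 = 1 + 2 + 3 + 4 + 5.5 + 7 + 8 = 30.5.
Step 3: U_X = R1 - n1(n1+1)/2 = 30.5 - 7*8/2 = 30.5 - 28 = 2.5.
       U_Y = n1*n2 - U_X = 35 - 2.5 = 32.5.
Step 4: Ties are present, so use the tie-corrected normal approximation (with continuity correction) for the p-value.
Step 5: p-value = 0.018328; compare to alpha = 0.1. reject H0.

U_X = 2.5, p = 0.018328, reject H0 at alpha = 0.1.


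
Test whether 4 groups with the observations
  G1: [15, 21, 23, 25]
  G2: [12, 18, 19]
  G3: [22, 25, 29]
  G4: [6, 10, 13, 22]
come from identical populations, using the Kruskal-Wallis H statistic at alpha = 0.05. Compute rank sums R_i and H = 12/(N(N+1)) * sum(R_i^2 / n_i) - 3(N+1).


Step 1: Combine all N = 14 observations and assign midranks.
sorted (value, group, rank): (6,G4,1), (10,G4,2), (12,G2,3), (13,G4,4), (15,G1,5), (18,G2,6), (19,G2,7), (21,G1,8), (22,G3,9.5), (22,G4,9.5), (23,G1,11), (25,G1,12.5), (25,G3,12.5), (29,G3,14)
Step 2: Sum ranks within each group.
R_1 = 36.5 (n_1 = 4)
R_2 = 16 (n_2 = 3)
R_3 = 36 (n_3 = 3)
R_4 = 16.5 (n_4 = 4)
Step 3: H = 12/(N(N+1)) * sum(R_i^2/n_i) - 3(N+1)
     = 12/(14*15) * (36.5^2/4 + 16^2/3 + 36^2/3 + 16.5^2/4) - 3*15
     = 0.057143 * 918.458 - 45
     = 7.483333.
Step 4: Ties present; correction factor C = 1 - 12/(14^3 - 14) = 0.995604. Corrected H = 7.483333 / 0.995604 = 7.516372.
Step 5: Under H0, H ~ chi^2(3); p-value = 0.057139.
Step 6: alpha = 0.05. fail to reject H0.

H = 7.5164, df = 3, p = 0.057139, fail to reject H0.


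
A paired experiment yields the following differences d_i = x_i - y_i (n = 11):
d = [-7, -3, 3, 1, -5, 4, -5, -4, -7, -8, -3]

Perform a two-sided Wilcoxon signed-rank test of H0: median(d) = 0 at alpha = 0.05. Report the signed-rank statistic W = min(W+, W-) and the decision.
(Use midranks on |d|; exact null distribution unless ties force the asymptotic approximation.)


Step 1: Drop any zero differences (none here) and take |d_i|.
|d| = [7, 3, 3, 1, 5, 4, 5, 4, 7, 8, 3]
Step 2: Midrank |d_i| (ties get averaged ranks).
ranks: |7|->9.5, |3|->3, |3|->3, |1|->1, |5|->7.5, |4|->5.5, |5|->7.5, |4|->5.5, |7|->9.5, |8|->11, |3|->3
Step 3: Attach original signs; sum ranks with positive sign and with negative sign.
W+ = 3 + 1 + 5.5 = 9.5
W- = 9.5 + 3 + 7.5 + 7.5 + 5.5 + 9.5 + 11 + 3 = 56.5
(Check: W+ + W- = 66 should equal n(n+1)/2 = 66.)
Step 4: Test statistic W = min(W+, W-) = 9.5.
Step 5: Ties in |d|, so use the tie-corrected normal approximation.
        E[W] = n(n+1)/4 = 11*12/4 = 33.
        Tie groups: |d|=3 (t=3), |d|=4 (t=2), |d|=5 (t=2), |d|=7 (t=2); sum(t^3 - t) = 42.
        Var[W] = n(n+1)(2n+1)/24 - sum(t^3-t)/48 = 3036/24 - 42/48 = 125.625.
        z = (W - E[W]) / sqrt(Var[W]) = (9.5 - 33) / 11.2083 = -2.0967.
        Two-sided p = 2*Phi(z) = 0.036023.
Step 6: alpha = 0.05. reject H0.

W+ = 9.5, W- = 56.5, W = min = 9.5, p = 0.036023, reject H0.


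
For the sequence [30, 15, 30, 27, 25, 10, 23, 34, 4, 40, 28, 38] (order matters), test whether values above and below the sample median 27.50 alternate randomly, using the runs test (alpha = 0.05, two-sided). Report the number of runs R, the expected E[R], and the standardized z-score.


Step 1: Compute median = 27.50; label A = above, B = below.
Labels in order: ABABBBBABAAA  (n_A = 6, n_B = 6)
Step 2: Count runs R = 7.
Step 3: Under H0 (random ordering), E[R] = 2*n_A*n_B/(n_A+n_B) + 1 = 2*6*6/12 + 1 = 7.0000.
        Var[R] = 2*n_A*n_B*(2*n_A*n_B - n_A - n_B) / ((n_A+n_B)^2 * (n_A+n_B-1)) = 4320/1584 = 2.7273.
        SD[R] = 1.6514.
Step 4: R = E[R], so z = 0 with no continuity correction.
Step 5: Two-sided p-value via normal approximation = 2*(1 - Phi(|z|)) = 1.000000.
Step 6: alpha = 0.05. fail to reject H0.

R = 7, z = 0.0000, p = 1.000000, fail to reject H0.


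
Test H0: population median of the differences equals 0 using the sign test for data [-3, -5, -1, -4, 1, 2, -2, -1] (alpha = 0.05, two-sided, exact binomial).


Step 1: Discard zero differences. Original n = 8; n_eff = number of nonzero differences = 8.
Nonzero differences (with sign): -3, -5, -1, -4, +1, +2, -2, -1
Step 2: Count signs: positive = 2, negative = 6.
Step 3: Under H0: P(positive) = 0.5, so the number of positives S ~ Bin(8, 0.5).
Step 4: Two-sided exact p-value = sum of Bin(8,0.5) probabilities at or below the observed probability = 0.289062.
Step 5: alpha = 0.05. fail to reject H0.

n_eff = 8, pos = 2, neg = 6, p = 0.289062, fail to reject H0.


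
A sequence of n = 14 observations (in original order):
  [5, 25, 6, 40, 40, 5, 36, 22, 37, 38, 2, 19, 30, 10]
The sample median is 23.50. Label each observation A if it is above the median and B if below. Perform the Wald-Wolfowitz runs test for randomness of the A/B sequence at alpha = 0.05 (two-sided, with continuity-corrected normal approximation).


Step 1: Compute median = 23.50; label A = above, B = below.
Labels in order: BABAABABAABBAB  (n_A = 7, n_B = 7)
Step 2: Count runs R = 11.
Step 3: Under H0 (random ordering), E[R] = 2*n_A*n_B/(n_A+n_B) + 1 = 2*7*7/14 + 1 = 8.0000.
        Var[R] = 2*n_A*n_B*(2*n_A*n_B - n_A - n_B) / ((n_A+n_B)^2 * (n_A+n_B-1)) = 8232/2548 = 3.2308.
        SD[R] = 1.7974.
Step 4: Continuity-corrected z = (R - 0.5 - E[R]) / SD[R] = (11 - 0.5 - 8.0000) / 1.7974 = 1.3909.
Step 5: Two-sided p-value via normal approximation = 2*(1 - Phi(|z|)) = 0.164264.
Step 6: alpha = 0.05. fail to reject H0.

R = 11, z = 1.3909, p = 0.164264, fail to reject H0.


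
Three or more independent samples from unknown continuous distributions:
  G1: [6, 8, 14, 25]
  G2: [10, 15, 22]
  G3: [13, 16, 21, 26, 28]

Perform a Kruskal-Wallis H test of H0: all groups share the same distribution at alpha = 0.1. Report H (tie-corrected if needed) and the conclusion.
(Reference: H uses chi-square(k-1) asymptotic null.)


Step 1: Combine all N = 12 observations and assign midranks.
sorted (value, group, rank): (6,G1,1), (8,G1,2), (10,G2,3), (13,G3,4), (14,G1,5), (15,G2,6), (16,G3,7), (21,G3,8), (22,G2,9), (25,G1,10), (26,G3,11), (28,G3,12)
Step 2: Sum ranks within each group.
R_1 = 18 (n_1 = 4)
R_2 = 18 (n_2 = 3)
R_3 = 42 (n_3 = 5)
Step 3: H = 12/(N(N+1)) * sum(R_i^2/n_i) - 3(N+1)
     = 12/(12*13) * (18^2/4 + 18^2/3 + 42^2/5) - 3*13
     = 0.076923 * 541.8 - 39
     = 2.676923.
Step 4: No ties, so H is used without correction.
Step 5: Under H0, H ~ chi^2(2); p-value = 0.262249.
Step 6: alpha = 0.1. fail to reject H0.

H = 2.6769, df = 2, p = 0.262249, fail to reject H0.


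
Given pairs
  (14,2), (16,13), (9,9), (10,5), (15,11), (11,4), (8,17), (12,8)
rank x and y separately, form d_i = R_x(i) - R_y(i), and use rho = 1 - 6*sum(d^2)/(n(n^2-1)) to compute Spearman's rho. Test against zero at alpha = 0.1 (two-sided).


Step 1: Rank x and y separately (midranks; no ties here).
rank(x): 14->6, 16->8, 9->2, 10->3, 15->7, 11->4, 8->1, 12->5
rank(y): 2->1, 13->7, 9->5, 5->3, 11->6, 4->2, 17->8, 8->4
Step 2: d_i = R_x(i) - R_y(i); compute d_i^2.
  (6-1)^2=25, (8-7)^2=1, (2-5)^2=9, (3-3)^2=0, (7-6)^2=1, (4-2)^2=4, (1-8)^2=49, (5-4)^2=1
sum(d^2) = 90.
Step 3: rho = 1 - 6*90 / (8*(8^2 - 1)) = 1 - 540/504 = -0.071429.
Step 4: Under H0, t = rho * sqrt((n-2)/(1-rho^2)) = -0.1754 ~ t(6).
Step 5: Two-sided p-value from the t-distribution with 6 df = 0.866526.
Step 6: alpha = 0.1. fail to reject H0.

rho = -0.0714, p = 0.866526, fail to reject H0 at alpha = 0.1.


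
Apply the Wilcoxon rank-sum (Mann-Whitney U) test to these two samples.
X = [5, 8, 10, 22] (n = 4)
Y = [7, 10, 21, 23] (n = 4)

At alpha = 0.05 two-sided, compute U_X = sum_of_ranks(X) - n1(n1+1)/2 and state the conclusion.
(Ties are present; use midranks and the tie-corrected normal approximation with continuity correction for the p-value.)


Step 1: Combine and sort all 8 observations; assign midranks.
sorted (value, group): (5,X), (7,Y), (8,X), (10,X), (10,Y), (21,Y), (22,X), (23,Y)
ranks: 5->1, 7->2, 8->3, 10->4.5, 10->4.5, 21->6, 22->7, 23->8
Step 2: Rank sum for X: R1 = 1 + 3 + 4.5 + 7 = 15.5.
Step 3: U_X = R1 - n1(n1+1)/2 = 15.5 - 4*5/2 = 15.5 - 10 = 5.5.
       U_Y = n1*n2 - U_X = 16 - 5.5 = 10.5.
Step 4: Ties are present, so use the tie-corrected normal approximation (with continuity correction) for the p-value.
Step 5: p-value = 0.561363; compare to alpha = 0.05. fail to reject H0.

U_X = 5.5, p = 0.561363, fail to reject H0 at alpha = 0.05.


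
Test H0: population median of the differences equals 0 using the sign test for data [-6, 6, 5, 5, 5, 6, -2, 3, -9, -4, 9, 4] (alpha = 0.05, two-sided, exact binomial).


Step 1: Discard zero differences. Original n = 12; n_eff = number of nonzero differences = 12.
Nonzero differences (with sign): -6, +6, +5, +5, +5, +6, -2, +3, -9, -4, +9, +4
Step 2: Count signs: positive = 8, negative = 4.
Step 3: Under H0: P(positive) = 0.5, so the number of positives S ~ Bin(12, 0.5).
Step 4: Two-sided exact p-value = sum of Bin(12,0.5) probabilities at or below the observed probability = 0.387695.
Step 5: alpha = 0.05. fail to reject H0.

n_eff = 12, pos = 8, neg = 4, p = 0.387695, fail to reject H0.


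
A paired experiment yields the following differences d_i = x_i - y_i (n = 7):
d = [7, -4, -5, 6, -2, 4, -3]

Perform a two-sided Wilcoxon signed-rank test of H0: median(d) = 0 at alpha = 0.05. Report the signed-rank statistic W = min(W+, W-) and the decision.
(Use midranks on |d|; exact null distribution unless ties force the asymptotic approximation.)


Step 1: Drop any zero differences (none here) and take |d_i|.
|d| = [7, 4, 5, 6, 2, 4, 3]
Step 2: Midrank |d_i| (ties get averaged ranks).
ranks: |7|->7, |4|->3.5, |5|->5, |6|->6, |2|->1, |4|->3.5, |3|->2
Step 3: Attach original signs; sum ranks with positive sign and with negative sign.
W+ = 7 + 6 + 3.5 = 16.5
W- = 3.5 + 5 + 1 + 2 = 11.5
(Check: W+ + W- = 28 should equal n(n+1)/2 = 28.)
Step 4: Test statistic W = min(W+, W-) = 11.5.
Step 5: Ties in |d|, so use the tie-corrected normal approximation.
        E[W] = n(n+1)/4 = 7*8/4 = 14.
        Tie groups: |d|=4 (t=2); sum(t^3 - t) = 6.
        Var[W] = n(n+1)(2n+1)/24 - sum(t^3-t)/48 = 840/24 - 6/48 = 34.875.
        z = (W - E[W]) / sqrt(Var[W]) = (11.5 - 14) / 5.9055 = -0.4233.
        Two-sided p = 2*Phi(z) = 0.672052.
Step 6: alpha = 0.05. fail to reject H0.

W+ = 16.5, W- = 11.5, W = min = 11.5, p = 0.672052, fail to reject H0.


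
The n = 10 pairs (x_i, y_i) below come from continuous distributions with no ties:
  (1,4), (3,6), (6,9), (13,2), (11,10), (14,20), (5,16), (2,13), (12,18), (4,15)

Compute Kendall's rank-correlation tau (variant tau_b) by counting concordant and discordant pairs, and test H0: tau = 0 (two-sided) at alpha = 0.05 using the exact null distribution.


Step 1: Enumerate the 45 unordered pairs (i,j) with i<j and classify each by sign(x_j-x_i) * sign(y_j-y_i).
  (1,2):dx=+2,dy=+2->C; (1,3):dx=+5,dy=+5->C; (1,4):dx=+12,dy=-2->D; (1,5):dx=+10,dy=+6->C
  (1,6):dx=+13,dy=+16->C; (1,7):dx=+4,dy=+12->C; (1,8):dx=+1,dy=+9->C; (1,9):dx=+11,dy=+14->C
  (1,10):dx=+3,dy=+11->C; (2,3):dx=+3,dy=+3->C; (2,4):dx=+10,dy=-4->D; (2,5):dx=+8,dy=+4->C
  (2,6):dx=+11,dy=+14->C; (2,7):dx=+2,dy=+10->C; (2,8):dx=-1,dy=+7->D; (2,9):dx=+9,dy=+12->C
  (2,10):dx=+1,dy=+9->C; (3,4):dx=+7,dy=-7->D; (3,5):dx=+5,dy=+1->C; (3,6):dx=+8,dy=+11->C
  (3,7):dx=-1,dy=+7->D; (3,8):dx=-4,dy=+4->D; (3,9):dx=+6,dy=+9->C; (3,10):dx=-2,dy=+6->D
  (4,5):dx=-2,dy=+8->D; (4,6):dx=+1,dy=+18->C; (4,7):dx=-8,dy=+14->D; (4,8):dx=-11,dy=+11->D
  (4,9):dx=-1,dy=+16->D; (4,10):dx=-9,dy=+13->D; (5,6):dx=+3,dy=+10->C; (5,7):dx=-6,dy=+6->D
  (5,8):dx=-9,dy=+3->D; (5,9):dx=+1,dy=+8->C; (5,10):dx=-7,dy=+5->D; (6,7):dx=-9,dy=-4->C
  (6,8):dx=-12,dy=-7->C; (6,9):dx=-2,dy=-2->C; (6,10):dx=-10,dy=-5->C; (7,8):dx=-3,dy=-3->C
  (7,9):dx=+7,dy=+2->C; (7,10):dx=-1,dy=-1->C; (8,9):dx=+10,dy=+5->C; (8,10):dx=+2,dy=+2->C
  (9,10):dx=-8,dy=-3->C
Step 2: C = 30, D = 15, total pairs = 45.
Step 3: tau = (C - D)/(n(n-1)/2) = (30 - 15)/45 = 0.333333.
Step 4: Exact two-sided p-value (enumerate n! = 3628800 permutations of y under H0): p = 0.216373.
Step 5: alpha = 0.05. fail to reject H0.

tau_b = 0.3333 (C=30, D=15), p = 0.216373, fail to reject H0.


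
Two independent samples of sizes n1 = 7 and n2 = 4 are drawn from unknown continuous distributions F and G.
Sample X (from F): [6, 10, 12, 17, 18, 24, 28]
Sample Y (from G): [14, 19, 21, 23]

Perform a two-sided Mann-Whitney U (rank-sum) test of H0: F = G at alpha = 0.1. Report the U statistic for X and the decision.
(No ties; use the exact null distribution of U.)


Step 1: Combine and sort all 11 observations; assign midranks.
sorted (value, group): (6,X), (10,X), (12,X), (14,Y), (17,X), (18,X), (19,Y), (21,Y), (23,Y), (24,X), (28,X)
ranks: 6->1, 10->2, 12->3, 14->4, 17->5, 18->6, 19->7, 21->8, 23->9, 24->10, 28->11
Step 2: Rank sum for X: R1 = 1 + 2 + 3 + 5 + 6 + 10 + 11 = 38.
Step 3: U_X = R1 - n1(n1+1)/2 = 38 - 7*8/2 = 38 - 28 = 10.
       U_Y = n1*n2 - U_X = 28 - 10 = 18.
Step 4: No ties, so the exact null distribution of U (based on enumerating the C(11,7) = 330 equally likely rank assignments) gives the two-sided p-value.
Step 5: p-value = 0.527273; compare to alpha = 0.1. fail to reject H0.

U_X = 10, p = 0.527273, fail to reject H0 at alpha = 0.1.


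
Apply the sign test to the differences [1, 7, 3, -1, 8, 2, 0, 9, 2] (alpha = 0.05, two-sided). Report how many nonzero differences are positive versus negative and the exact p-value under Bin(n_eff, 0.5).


Step 1: Discard zero differences. Original n = 9; n_eff = number of nonzero differences = 8.
Nonzero differences (with sign): +1, +7, +3, -1, +8, +2, +9, +2
Step 2: Count signs: positive = 7, negative = 1.
Step 3: Under H0: P(positive) = 0.5, so the number of positives S ~ Bin(8, 0.5).
Step 4: Two-sided exact p-value = sum of Bin(8,0.5) probabilities at or below the observed probability = 0.070312.
Step 5: alpha = 0.05. fail to reject H0.

n_eff = 8, pos = 7, neg = 1, p = 0.070312, fail to reject H0.


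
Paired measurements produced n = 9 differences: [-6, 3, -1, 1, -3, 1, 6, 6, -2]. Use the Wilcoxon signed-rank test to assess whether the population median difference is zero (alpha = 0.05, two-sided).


Step 1: Drop any zero differences (none here) and take |d_i|.
|d| = [6, 3, 1, 1, 3, 1, 6, 6, 2]
Step 2: Midrank |d_i| (ties get averaged ranks).
ranks: |6|->8, |3|->5.5, |1|->2, |1|->2, |3|->5.5, |1|->2, |6|->8, |6|->8, |2|->4
Step 3: Attach original signs; sum ranks with positive sign and with negative sign.
W+ = 5.5 + 2 + 2 + 8 + 8 = 25.5
W- = 8 + 2 + 5.5 + 4 = 19.5
(Check: W+ + W- = 45 should equal n(n+1)/2 = 45.)
Step 4: Test statistic W = min(W+, W-) = 19.5.
Step 5: Ties in |d|, so use the tie-corrected normal approximation.
        E[W] = n(n+1)/4 = 9*10/4 = 22.5.
        Tie groups: |d|=1 (t=3), |d|=3 (t=2), |d|=6 (t=3); sum(t^3 - t) = 54.
        Var[W] = n(n+1)(2n+1)/24 - sum(t^3-t)/48 = 1710/24 - 54/48 = 70.125.
        z = (W - E[W]) / sqrt(Var[W]) = (19.5 - 22.5) / 8.3741 = -0.3582.
        Two-sided p = 2*Phi(z) = 0.720157.
Step 6: alpha = 0.05. fail to reject H0.

W+ = 25.5, W- = 19.5, W = min = 19.5, p = 0.720157, fail to reject H0.


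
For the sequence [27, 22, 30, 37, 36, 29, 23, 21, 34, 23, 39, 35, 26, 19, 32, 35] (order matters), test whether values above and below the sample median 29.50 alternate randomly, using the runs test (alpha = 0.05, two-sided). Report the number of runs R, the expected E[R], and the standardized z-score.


Step 1: Compute median = 29.50; label A = above, B = below.
Labels in order: BBAAABBBABAABBAA  (n_A = 8, n_B = 8)
Step 2: Count runs R = 8.
Step 3: Under H0 (random ordering), E[R] = 2*n_A*n_B/(n_A+n_B) + 1 = 2*8*8/16 + 1 = 9.0000.
        Var[R] = 2*n_A*n_B*(2*n_A*n_B - n_A - n_B) / ((n_A+n_B)^2 * (n_A+n_B-1)) = 14336/3840 = 3.7333.
        SD[R] = 1.9322.
Step 4: Continuity-corrected z = (R + 0.5 - E[R]) / SD[R] = (8 + 0.5 - 9.0000) / 1.9322 = -0.2588.
Step 5: Two-sided p-value via normal approximation = 2*(1 - Phi(|z|)) = 0.795809.
Step 6: alpha = 0.05. fail to reject H0.

R = 8, z = -0.2588, p = 0.795809, fail to reject H0.


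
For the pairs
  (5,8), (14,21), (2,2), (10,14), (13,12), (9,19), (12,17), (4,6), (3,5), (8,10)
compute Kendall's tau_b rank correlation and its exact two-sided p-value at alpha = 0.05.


Step 1: Enumerate the 45 unordered pairs (i,j) with i<j and classify each by sign(x_j-x_i) * sign(y_j-y_i).
  (1,2):dx=+9,dy=+13->C; (1,3):dx=-3,dy=-6->C; (1,4):dx=+5,dy=+6->C; (1,5):dx=+8,dy=+4->C
  (1,6):dx=+4,dy=+11->C; (1,7):dx=+7,dy=+9->C; (1,8):dx=-1,dy=-2->C; (1,9):dx=-2,dy=-3->C
  (1,10):dx=+3,dy=+2->C; (2,3):dx=-12,dy=-19->C; (2,4):dx=-4,dy=-7->C; (2,5):dx=-1,dy=-9->C
  (2,6):dx=-5,dy=-2->C; (2,7):dx=-2,dy=-4->C; (2,8):dx=-10,dy=-15->C; (2,9):dx=-11,dy=-16->C
  (2,10):dx=-6,dy=-11->C; (3,4):dx=+8,dy=+12->C; (3,5):dx=+11,dy=+10->C; (3,6):dx=+7,dy=+17->C
  (3,7):dx=+10,dy=+15->C; (3,8):dx=+2,dy=+4->C; (3,9):dx=+1,dy=+3->C; (3,10):dx=+6,dy=+8->C
  (4,5):dx=+3,dy=-2->D; (4,6):dx=-1,dy=+5->D; (4,7):dx=+2,dy=+3->C; (4,8):dx=-6,dy=-8->C
  (4,9):dx=-7,dy=-9->C; (4,10):dx=-2,dy=-4->C; (5,6):dx=-4,dy=+7->D; (5,7):dx=-1,dy=+5->D
  (5,8):dx=-9,dy=-6->C; (5,9):dx=-10,dy=-7->C; (5,10):dx=-5,dy=-2->C; (6,7):dx=+3,dy=-2->D
  (6,8):dx=-5,dy=-13->C; (6,9):dx=-6,dy=-14->C; (6,10):dx=-1,dy=-9->C; (7,8):dx=-8,dy=-11->C
  (7,9):dx=-9,dy=-12->C; (7,10):dx=-4,dy=-7->C; (8,9):dx=-1,dy=-1->C; (8,10):dx=+4,dy=+4->C
  (9,10):dx=+5,dy=+5->C
Step 2: C = 40, D = 5, total pairs = 45.
Step 3: tau = (C - D)/(n(n-1)/2) = (40 - 5)/45 = 0.777778.
Step 4: Exact two-sided p-value (enumerate n! = 3628800 permutations of y under H0): p = 0.000946.
Step 5: alpha = 0.05. reject H0.

tau_b = 0.7778 (C=40, D=5), p = 0.000946, reject H0.
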